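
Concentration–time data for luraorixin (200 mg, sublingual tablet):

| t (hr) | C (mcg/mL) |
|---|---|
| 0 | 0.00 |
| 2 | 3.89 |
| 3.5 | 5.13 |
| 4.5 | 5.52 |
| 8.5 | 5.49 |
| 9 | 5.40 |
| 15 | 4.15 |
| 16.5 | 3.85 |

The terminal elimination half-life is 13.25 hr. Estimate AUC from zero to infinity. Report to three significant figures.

Trapezoidal AUC_0→16.5:
  [0→2]: (0.00+3.89)/2 × 2 = 3.89
  [2→3.5]: (3.89+5.13)/2 × 1.5 = 6.765
  [3.5→4.5]: (5.13+5.52)/2 × 1 = 5.325
  [4.5→8.5]: (5.52+5.49)/2 × 4 = 22.02
  [8.5→9]: (5.49+5.40)/2 × 0.5 = 2.7225
  [9→15]: (5.40+4.15)/2 × 6 = 28.65
  [15→16.5]: (4.15+3.85)/2 × 1.5 = 6.0
  Sum = 75.3725 mcg/mL·hr
k_e = ln2 / t½ = 0.693147 / 13.25 = 0.0523 hr^-1
Extrapolated tail: C_last / k_e = 3.85 / 0.0523 = 73.614
AUC_0→∞ = 75.3725 + 73.614 = 148.9865 mcg/mL·hr

AUC = 149 mcg/mL·hr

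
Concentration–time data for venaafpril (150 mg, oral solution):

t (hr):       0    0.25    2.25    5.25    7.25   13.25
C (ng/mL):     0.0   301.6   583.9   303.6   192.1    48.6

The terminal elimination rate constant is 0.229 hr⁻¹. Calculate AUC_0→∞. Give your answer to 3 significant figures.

AUC = 3680 ng/mL·hr

Trapezoidal AUC_0→13.25:
  [0→0.25]: (0.0+301.6)/2 × 0.25 = 37.7
  [0.25→2.25]: (301.6+583.9)/2 × 2 = 885.5
  [2.25→5.25]: (583.9+303.6)/2 × 3 = 1331.25
  [5.25→7.25]: (303.6+192.1)/2 × 2 = 495.7
  [7.25→13.25]: (192.1+48.6)/2 × 6 = 722.1
  Sum = 3472.25 ng/mL·hr
Extrapolated tail: C_last / k_e = 48.6 / 0.229 = 212.227
AUC_0→∞ = 3472.25 + 212.227 = 3684.477 ng/mL·hr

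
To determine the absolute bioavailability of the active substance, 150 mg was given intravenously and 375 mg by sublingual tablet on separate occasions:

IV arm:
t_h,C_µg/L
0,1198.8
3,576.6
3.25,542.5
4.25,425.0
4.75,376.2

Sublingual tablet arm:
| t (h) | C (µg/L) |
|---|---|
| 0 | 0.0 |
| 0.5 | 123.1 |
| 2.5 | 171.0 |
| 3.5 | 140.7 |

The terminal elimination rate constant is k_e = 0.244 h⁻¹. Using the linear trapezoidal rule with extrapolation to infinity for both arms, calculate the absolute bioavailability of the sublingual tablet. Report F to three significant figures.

Trapezoidal AUC_0→4.75 (IV):
  [0→3]: (1198.8+576.6)/2 × 3 = 2663.1
  [3→3.25]: (576.6+542.5)/2 × 0.25 = 139.8875
  [3.25→4.25]: (542.5+425.0)/2 × 1 = 483.75
  [4.25→4.75]: (425.0+376.2)/2 × 0.5 = 200.3
  Sum = 3487.0375 µg/L·h
IV tail: 376.2/0.244 = 1541.803; AUC_iv,0→∞ = 3487.0375 + 1541.803 = 5028.8405 µg/L·h
Trapezoidal AUC_0→3.5 (sublingual tablet):
  [0→0.5]: (0.0+123.1)/2 × 0.5 = 30.775
  [0.5→2.5]: (123.1+171.0)/2 × 2 = 294.1
  [2.5→3.5]: (171.0+140.7)/2 × 1 = 155.85
  Sum = 480.725 µg/L·h
sublingual tablet tail: 140.7/0.244 = 576.639; AUC_ev,0→∞ = 480.725 + 576.639 = 1057.364 µg/L·h
F = (AUC_ev/D_ev)/(AUC_iv/D_iv) = (1057.364/375)/(5028.8405/150) = 2.81964/33.5256 = 0.0841

F = 0.0841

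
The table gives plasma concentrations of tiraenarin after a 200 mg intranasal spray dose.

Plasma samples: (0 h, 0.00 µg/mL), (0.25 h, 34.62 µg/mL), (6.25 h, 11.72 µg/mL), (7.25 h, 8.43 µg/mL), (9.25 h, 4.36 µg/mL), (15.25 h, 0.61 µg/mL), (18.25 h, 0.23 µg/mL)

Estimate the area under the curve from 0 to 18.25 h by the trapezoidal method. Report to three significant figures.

Trapezoidal AUC_0→18.25:
  [0→0.25]: (0.00+34.62)/2 × 0.25 = 4.3275
  [0.25→6.25]: (34.62+11.72)/2 × 6 = 139.02
  [6.25→7.25]: (11.72+8.43)/2 × 1 = 10.075
  [7.25→9.25]: (8.43+4.36)/2 × 2 = 12.79
  [9.25→15.25]: (4.36+0.61)/2 × 6 = 14.91
  [15.25→18.25]: (0.61+0.23)/2 × 3 = 1.26
  Sum = 182.3825 µg/mL·h

AUC = 182 µg/mL·h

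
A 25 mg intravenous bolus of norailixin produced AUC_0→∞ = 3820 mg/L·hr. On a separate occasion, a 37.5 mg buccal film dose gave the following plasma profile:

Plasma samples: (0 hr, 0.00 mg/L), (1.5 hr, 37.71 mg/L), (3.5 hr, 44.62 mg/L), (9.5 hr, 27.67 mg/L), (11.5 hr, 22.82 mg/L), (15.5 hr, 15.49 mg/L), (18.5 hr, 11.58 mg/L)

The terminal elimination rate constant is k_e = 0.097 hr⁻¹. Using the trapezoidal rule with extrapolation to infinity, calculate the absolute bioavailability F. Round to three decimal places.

Trapezoidal AUC_0→18.5 (buccal film):
  [0→1.5]: (0.00+37.71)/2 × 1.5 = 28.2825
  [1.5→3.5]: (37.71+44.62)/2 × 2 = 82.33
  [3.5→9.5]: (44.62+27.67)/2 × 6 = 216.87
  [9.5→11.5]: (27.67+22.82)/2 × 2 = 50.49
  [11.5→15.5]: (22.82+15.49)/2 × 4 = 76.62
  [15.5→18.5]: (15.49+11.58)/2 × 3 = 40.605
  Sum = 495.1975 mg/L·hr
Tail: C_last/k_e = 11.58/0.097 = 119.381
AUC_0→∞ (buccal film) = 495.1975 + 119.381 = 614.5785 mg/L·hr
F = (AUC_ev/D_ev)/(AUC_iv/D_iv) = (614.5785/37.5)/(3820/25) = 16.38876/152.8 = 0.1073

F = 0.107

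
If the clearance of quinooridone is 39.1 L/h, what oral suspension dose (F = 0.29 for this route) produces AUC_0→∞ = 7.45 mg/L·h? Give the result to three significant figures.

Dose = 1000 mg

Dose = CL × AUC_0→∞ / F
     = 39.1 × 7.45 / 0.29 = 1004.47 mg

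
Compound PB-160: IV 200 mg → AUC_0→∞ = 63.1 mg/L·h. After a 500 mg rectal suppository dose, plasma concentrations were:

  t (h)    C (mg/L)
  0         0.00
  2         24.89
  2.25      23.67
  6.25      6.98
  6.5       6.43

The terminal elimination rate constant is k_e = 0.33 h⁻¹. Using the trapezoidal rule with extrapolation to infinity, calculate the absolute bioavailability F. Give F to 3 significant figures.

F = 0.719

Trapezoidal AUC_0→6.5 (rectal suppository):
  [0→2]: (0.00+24.89)/2 × 2 = 24.89
  [2→2.25]: (24.89+23.67)/2 × 0.25 = 6.07
  [2.25→6.25]: (23.67+6.98)/2 × 4 = 61.3
  [6.25→6.5]: (6.98+6.43)/2 × 0.25 = 1.67625
  Sum = 93.93625 mg/L·h
Tail: C_last/k_e = 6.43/0.33 = 19.485
AUC_0→∞ (rectal suppository) = 93.93625 + 19.485 = 113.42125 mg/L·h
F = (AUC_ev/D_ev)/(AUC_iv/D_iv) = (113.42125/500)/(63.1/200) = 0.2268425/0.3155 = 0.7190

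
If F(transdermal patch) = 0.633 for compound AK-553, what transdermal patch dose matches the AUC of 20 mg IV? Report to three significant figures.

For equal systemic exposure: F × D_ev = D_iv
D_ev = D_iv / F = 20 / 0.633 = 31.5956 mg

D_transdermal = 31.6 mg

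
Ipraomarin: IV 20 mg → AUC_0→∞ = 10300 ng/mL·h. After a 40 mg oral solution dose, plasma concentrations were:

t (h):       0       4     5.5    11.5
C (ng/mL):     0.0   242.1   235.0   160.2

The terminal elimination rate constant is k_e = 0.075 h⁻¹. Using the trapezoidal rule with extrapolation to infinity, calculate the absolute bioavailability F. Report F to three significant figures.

F = 0.202

Trapezoidal AUC_0→11.5 (oral solution):
  [0→4]: (0.0+242.1)/2 × 4 = 484.2
  [4→5.5]: (242.1+235.0)/2 × 1.5 = 357.825
  [5.5→11.5]: (235.0+160.2)/2 × 6 = 1185.6
  Sum = 2027.625 ng/mL·h
Tail: C_last/k_e = 160.2/0.075 = 2136.000
AUC_0→∞ (oral solution) = 2027.625 + 2136.000 = 4163.625 ng/mL·h
F = (AUC_ev/D_ev)/(AUC_iv/D_iv) = (4163.625/40)/(10300/20) = 104.091/515 = 0.2021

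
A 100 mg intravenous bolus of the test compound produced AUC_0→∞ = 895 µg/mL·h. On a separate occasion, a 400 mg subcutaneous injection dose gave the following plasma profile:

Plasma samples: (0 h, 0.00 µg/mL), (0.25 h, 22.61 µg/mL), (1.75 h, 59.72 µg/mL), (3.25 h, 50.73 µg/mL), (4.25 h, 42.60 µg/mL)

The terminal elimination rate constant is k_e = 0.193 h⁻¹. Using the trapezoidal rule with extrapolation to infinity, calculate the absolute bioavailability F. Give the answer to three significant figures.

F = 0.116

Trapezoidal AUC_0→4.25 (subcutaneous injection):
  [0→0.25]: (0.00+22.61)/2 × 0.25 = 2.82625
  [0.25→1.75]: (22.61+59.72)/2 × 1.5 = 61.7475
  [1.75→3.25]: (59.72+50.73)/2 × 1.5 = 82.8375
  [3.25→4.25]: (50.73+42.60)/2 × 1 = 46.665
  Sum = 194.07625 µg/mL·h
Tail: C_last/k_e = 42.60/0.193 = 220.725
AUC_0→∞ (subcutaneous injection) = 194.07625 + 220.725 = 414.80125 µg/mL·h
F = (AUC_ev/D_ev)/(AUC_iv/D_iv) = (414.80125/400)/(895/100) = 1.037/8.95 = 0.1159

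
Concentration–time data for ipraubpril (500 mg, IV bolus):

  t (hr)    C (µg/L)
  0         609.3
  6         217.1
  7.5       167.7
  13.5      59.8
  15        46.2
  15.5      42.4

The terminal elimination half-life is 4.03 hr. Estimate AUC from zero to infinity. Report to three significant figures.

Trapezoidal AUC_0→15.5:
  [0→6]: (609.3+217.1)/2 × 6 = 2479.2
  [6→7.5]: (217.1+167.7)/2 × 1.5 = 288.6
  [7.5→13.5]: (167.7+59.8)/2 × 6 = 682.5
  [13.5→15]: (59.8+46.2)/2 × 1.5 = 79.5
  [15→15.5]: (46.2+42.4)/2 × 0.5 = 22.15
  Sum = 3551.95 µg/L·hr
k_e = ln2 / t½ = 0.693147 / 4.03 = 0.1720 hr^-1
Extrapolated tail: C_last / k_e = 42.4 / 0.172 = 246.512
AUC_0→∞ = 3551.95 + 246.512 = 3798.462 µg/L·hr

AUC = 3800 µg/L·hr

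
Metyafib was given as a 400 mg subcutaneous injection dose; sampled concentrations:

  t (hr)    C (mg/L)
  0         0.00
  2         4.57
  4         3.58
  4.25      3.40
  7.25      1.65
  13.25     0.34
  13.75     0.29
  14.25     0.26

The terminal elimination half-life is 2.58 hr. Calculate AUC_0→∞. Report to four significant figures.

AUC = 28.40 mg/L·hr

Trapezoidal AUC_0→14.25:
  [0→2]: (0.00+4.57)/2 × 2 = 4.57
  [2→4]: (4.57+3.58)/2 × 2 = 8.15
  [4→4.25]: (3.58+3.40)/2 × 0.25 = 0.8725
  [4.25→7.25]: (3.40+1.65)/2 × 3 = 7.575
  [7.25→13.25]: (1.65+0.34)/2 × 6 = 5.97
  [13.25→13.75]: (0.34+0.29)/2 × 0.5 = 0.1575
  [13.75→14.25]: (0.29+0.26)/2 × 0.5 = 0.1375
  Sum = 27.4325 mg/L·hr
k_e = ln2 / t½ = 0.693147 / 2.58 = 0.2687 hr^-1
Extrapolated tail: C_last / k_e = 0.26 / 0.2687 = 0.968
AUC_0→∞ = 27.4325 + 0.968 = 28.4005 mg/L·hr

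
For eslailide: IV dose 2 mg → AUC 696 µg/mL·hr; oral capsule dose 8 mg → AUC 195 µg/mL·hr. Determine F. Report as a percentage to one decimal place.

F = (AUC_ev / D_ev) / (AUC_iv / D_iv)
  = (195/8) / (696/2)
  = 24.375 / 348 = 0.0700
  = 7.00%

F = 7.0%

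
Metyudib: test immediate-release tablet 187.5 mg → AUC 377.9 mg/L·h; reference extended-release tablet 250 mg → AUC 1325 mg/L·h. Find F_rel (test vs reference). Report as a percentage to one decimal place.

F_rel = (AUC_test/D_test) / (AUC_ref/D_ref)
      = (377.9/187.5) / (1325/250)
      = 2.01547 / 5.3 = 0.3803 = 38.03%

F_rel = 38.0%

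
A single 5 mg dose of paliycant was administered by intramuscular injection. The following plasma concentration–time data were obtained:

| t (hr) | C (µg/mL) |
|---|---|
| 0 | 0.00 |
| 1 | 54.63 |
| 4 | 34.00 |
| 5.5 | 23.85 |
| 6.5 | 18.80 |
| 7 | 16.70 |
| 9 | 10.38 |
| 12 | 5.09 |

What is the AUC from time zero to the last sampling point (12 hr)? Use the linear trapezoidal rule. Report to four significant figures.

Trapezoidal AUC_0→12:
  [0→1]: (0.00+54.63)/2 × 1 = 27.315
  [1→4]: (54.63+34.00)/2 × 3 = 132.945
  [4→5.5]: (34.00+23.85)/2 × 1.5 = 43.3875
  [5.5→6.5]: (23.85+18.80)/2 × 1 = 21.325
  [6.5→7]: (18.80+16.70)/2 × 0.5 = 8.875
  [7→9]: (16.70+10.38)/2 × 2 = 27.08
  [9→12]: (10.38+5.09)/2 × 3 = 23.205
  Sum = 284.1325 µg/mL·hr

AUC = 284.1 µg/mL·hr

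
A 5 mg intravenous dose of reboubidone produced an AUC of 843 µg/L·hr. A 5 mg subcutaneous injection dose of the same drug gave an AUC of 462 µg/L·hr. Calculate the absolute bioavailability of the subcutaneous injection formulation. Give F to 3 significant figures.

F = (AUC_ev / D_ev) / (AUC_iv / D_iv)
  = (462/5) / (843/5)
  = 92.4 / 168.6 = 0.5480

F = 0.548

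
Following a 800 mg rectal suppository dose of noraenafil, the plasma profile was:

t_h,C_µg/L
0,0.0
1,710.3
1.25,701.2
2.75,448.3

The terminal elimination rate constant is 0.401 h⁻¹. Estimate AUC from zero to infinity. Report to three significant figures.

AUC = 2510 µg/L·h

Trapezoidal AUC_0→2.75:
  [0→1]: (0.0+710.3)/2 × 1 = 355.15
  [1→1.25]: (710.3+701.2)/2 × 0.25 = 176.4375
  [1.25→2.75]: (701.2+448.3)/2 × 1.5 = 862.125
  Sum = 1393.7125 µg/L·h
Extrapolated tail: C_last / k_e = 448.3 / 0.401 = 1117.955
AUC_0→∞ = 1393.7125 + 1117.955 = 2511.6675 µg/L·h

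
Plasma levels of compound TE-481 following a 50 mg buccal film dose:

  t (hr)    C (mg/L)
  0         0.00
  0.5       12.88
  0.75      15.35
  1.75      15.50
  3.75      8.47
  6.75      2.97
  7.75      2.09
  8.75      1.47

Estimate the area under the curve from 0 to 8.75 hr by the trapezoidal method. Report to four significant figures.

Trapezoidal AUC_0→8.75:
  [0→0.5]: (0.00+12.88)/2 × 0.5 = 3.22
  [0.5→0.75]: (12.88+15.35)/2 × 0.25 = 3.52875
  [0.75→1.75]: (15.35+15.50)/2 × 1 = 15.425
  [1.75→3.75]: (15.50+8.47)/2 × 2 = 23.97
  [3.75→6.75]: (8.47+2.97)/2 × 3 = 17.16
  [6.75→7.75]: (2.97+2.09)/2 × 1 = 2.53
  [7.75→8.75]: (2.09+1.47)/2 × 1 = 1.78
  Sum = 67.61375 mg/L·hr

AUC = 67.61 mg/L·hr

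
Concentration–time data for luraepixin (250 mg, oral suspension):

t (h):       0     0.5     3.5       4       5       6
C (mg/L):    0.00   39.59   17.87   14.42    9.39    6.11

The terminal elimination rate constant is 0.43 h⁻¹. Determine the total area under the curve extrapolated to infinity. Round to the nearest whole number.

Trapezoidal AUC_0→6:
  [0→0.5]: (0.00+39.59)/2 × 0.5 = 9.8975
  [0.5→3.5]: (39.59+17.87)/2 × 3 = 86.19
  [3.5→4]: (17.87+14.42)/2 × 0.5 = 8.0725
  [4→5]: (14.42+9.39)/2 × 1 = 11.905
  [5→6]: (9.39+6.11)/2 × 1 = 7.75
  Sum = 123.815 mg/L·h
Extrapolated tail: C_last / k_e = 6.11 / 0.43 = 14.209
AUC_0→∞ = 123.815 + 14.209 = 138.024 mg/L·h

AUC = 138 mg/L·h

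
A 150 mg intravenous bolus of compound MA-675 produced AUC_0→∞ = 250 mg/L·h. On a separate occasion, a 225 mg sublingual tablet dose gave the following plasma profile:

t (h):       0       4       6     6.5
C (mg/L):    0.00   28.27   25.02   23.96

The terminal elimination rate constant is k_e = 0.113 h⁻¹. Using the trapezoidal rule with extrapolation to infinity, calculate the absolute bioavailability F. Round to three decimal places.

Trapezoidal AUC_0→6.5 (sublingual tablet):
  [0→4]: (0.00+28.27)/2 × 4 = 56.54
  [4→6]: (28.27+25.02)/2 × 2 = 53.29
  [6→6.5]: (25.02+23.96)/2 × 0.5 = 12.245
  Sum = 122.075 mg/L·h
Tail: C_last/k_e = 23.96/0.113 = 212.035
AUC_0→∞ (sublingual tablet) = 122.075 + 212.035 = 334.11 mg/L·h
F = (AUC_ev/D_ev)/(AUC_iv/D_iv) = (334.11/225)/(250/150) = 1.48493/1.66667 = 0.8910

F = 0.891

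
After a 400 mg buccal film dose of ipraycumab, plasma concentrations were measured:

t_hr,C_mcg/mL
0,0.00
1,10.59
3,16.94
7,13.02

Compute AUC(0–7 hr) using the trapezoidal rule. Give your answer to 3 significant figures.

Trapezoidal AUC_0→7:
  [0→1]: (0.00+10.59)/2 × 1 = 5.295
  [1→3]: (10.59+16.94)/2 × 2 = 27.53
  [3→7]: (16.94+13.02)/2 × 4 = 59.92
  Sum = 92.745 mcg/mL·hr

AUC = 92.7 mcg/mL·hr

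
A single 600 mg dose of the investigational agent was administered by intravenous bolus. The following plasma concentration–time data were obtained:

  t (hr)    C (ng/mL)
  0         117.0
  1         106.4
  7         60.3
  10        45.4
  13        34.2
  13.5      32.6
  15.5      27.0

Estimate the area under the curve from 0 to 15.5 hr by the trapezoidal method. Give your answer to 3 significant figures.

Trapezoidal AUC_0→15.5:
  [0→1]: (117.0+106.4)/2 × 1 = 111.7
  [1→7]: (106.4+60.3)/2 × 6 = 500.1
  [7→10]: (60.3+45.4)/2 × 3 = 158.55
  [10→13]: (45.4+34.2)/2 × 3 = 119.4
  [13→13.5]: (34.2+32.6)/2 × 0.5 = 16.7
  [13.5→15.5]: (32.6+27.0)/2 × 2 = 59.6
  Sum = 966.05 ng/mL·hr

AUC = 966 ng/mL·hr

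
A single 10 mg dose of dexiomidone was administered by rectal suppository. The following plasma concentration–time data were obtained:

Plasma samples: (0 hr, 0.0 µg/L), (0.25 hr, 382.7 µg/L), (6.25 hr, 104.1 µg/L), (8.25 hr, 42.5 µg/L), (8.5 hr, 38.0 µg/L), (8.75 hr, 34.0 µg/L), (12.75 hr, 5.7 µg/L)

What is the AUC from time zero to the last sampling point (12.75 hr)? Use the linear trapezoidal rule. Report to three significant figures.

Trapezoidal AUC_0→12.75:
  [0→0.25]: (0.0+382.7)/2 × 0.25 = 47.8375
  [0.25→6.25]: (382.7+104.1)/2 × 6 = 1460.4
  [6.25→8.25]: (104.1+42.5)/2 × 2 = 146.6
  [8.25→8.5]: (42.5+38.0)/2 × 0.25 = 10.0625
  [8.5→8.75]: (38.0+34.0)/2 × 0.25 = 9.0
  [8.75→12.75]: (34.0+5.7)/2 × 4 = 79.4
  Sum = 1753.3 µg/L·hr

AUC = 1750 µg/L·hr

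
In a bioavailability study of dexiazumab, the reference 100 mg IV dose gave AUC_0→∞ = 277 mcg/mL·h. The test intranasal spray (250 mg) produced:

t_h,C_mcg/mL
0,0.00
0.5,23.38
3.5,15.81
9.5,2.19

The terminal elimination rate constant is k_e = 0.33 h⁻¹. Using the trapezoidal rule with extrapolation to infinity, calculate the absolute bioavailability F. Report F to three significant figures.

F = 0.181

Trapezoidal AUC_0→9.5 (intranasal spray):
  [0→0.5]: (0.00+23.38)/2 × 0.5 = 5.845
  [0.5→3.5]: (23.38+15.81)/2 × 3 = 58.785
  [3.5→9.5]: (15.81+2.19)/2 × 6 = 54.0
  Sum = 118.63 mcg/mL·h
Tail: C_last/k_e = 2.19/0.33 = 6.636
AUC_0→∞ (intranasal spray) = 118.63 + 6.636 = 125.266 mcg/mL·h
F = (AUC_ev/D_ev)/(AUC_iv/D_iv) = (125.266/250)/(277/100) = 0.501064/2.77 = 0.1809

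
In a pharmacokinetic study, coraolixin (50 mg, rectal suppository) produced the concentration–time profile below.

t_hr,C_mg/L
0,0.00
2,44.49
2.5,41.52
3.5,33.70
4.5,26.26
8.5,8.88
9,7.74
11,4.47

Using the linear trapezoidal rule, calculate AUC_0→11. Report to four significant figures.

AUC = 220.2 mg/L·hr

Trapezoidal AUC_0→11:
  [0→2]: (0.00+44.49)/2 × 2 = 44.49
  [2→2.5]: (44.49+41.52)/2 × 0.5 = 21.5025
  [2.5→3.5]: (41.52+33.70)/2 × 1 = 37.61
  [3.5→4.5]: (33.70+26.26)/2 × 1 = 29.98
  [4.5→8.5]: (26.26+8.88)/2 × 4 = 70.28
  [8.5→9]: (8.88+7.74)/2 × 0.5 = 4.155
  [9→11]: (7.74+4.47)/2 × 2 = 12.21
  Sum = 220.2275 mg/L·hr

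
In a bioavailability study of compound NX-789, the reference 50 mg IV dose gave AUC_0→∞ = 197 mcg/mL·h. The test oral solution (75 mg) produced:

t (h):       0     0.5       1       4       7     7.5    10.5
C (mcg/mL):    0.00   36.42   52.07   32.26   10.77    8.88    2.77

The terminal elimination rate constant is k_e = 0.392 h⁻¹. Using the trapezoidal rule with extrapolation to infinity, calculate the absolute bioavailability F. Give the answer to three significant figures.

Trapezoidal AUC_0→10.5 (oral solution):
  [0→0.5]: (0.00+36.42)/2 × 0.5 = 9.105
  [0.5→1]: (36.42+52.07)/2 × 0.5 = 22.1225
  [1→4]: (52.07+32.26)/2 × 3 = 126.495
  [4→7]: (32.26+10.77)/2 × 3 = 64.545
  [7→7.5]: (10.77+8.88)/2 × 0.5 = 4.9125
  [7.5→10.5]: (8.88+2.77)/2 × 3 = 17.475
  Sum = 244.655 mcg/mL·h
Tail: C_last/k_e = 2.77/0.392 = 7.066
AUC_0→∞ (oral solution) = 244.655 + 7.066 = 251.721 mcg/mL·h
F = (AUC_ev/D_ev)/(AUC_iv/D_iv) = (251.721/75)/(197/50) = 3.35628/3.94 = 0.8518

F = 0.852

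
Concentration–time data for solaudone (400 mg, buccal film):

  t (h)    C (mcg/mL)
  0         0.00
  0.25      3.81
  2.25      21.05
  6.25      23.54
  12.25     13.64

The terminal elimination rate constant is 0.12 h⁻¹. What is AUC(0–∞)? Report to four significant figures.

Trapezoidal AUC_0→12.25:
  [0→0.25]: (0.00+3.81)/2 × 0.25 = 0.47625
  [0.25→2.25]: (3.81+21.05)/2 × 2 = 24.86
  [2.25→6.25]: (21.05+23.54)/2 × 4 = 89.18
  [6.25→12.25]: (23.54+13.64)/2 × 6 = 111.54
  Sum = 226.05625 mcg/mL·h
Extrapolated tail: C_last / k_e = 13.64 / 0.12 = 113.667
AUC_0→∞ = 226.05625 + 113.667 = 339.72325 mcg/mL·h

AUC = 339.7 mcg/mL·h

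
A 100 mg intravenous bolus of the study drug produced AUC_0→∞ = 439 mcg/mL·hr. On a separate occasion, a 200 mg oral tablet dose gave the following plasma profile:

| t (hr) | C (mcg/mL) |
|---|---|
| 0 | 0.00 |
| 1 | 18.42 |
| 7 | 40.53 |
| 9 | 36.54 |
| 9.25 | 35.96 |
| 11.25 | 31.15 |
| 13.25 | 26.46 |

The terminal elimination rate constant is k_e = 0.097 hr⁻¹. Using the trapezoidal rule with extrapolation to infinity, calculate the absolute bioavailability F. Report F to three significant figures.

F = 0.763

Trapezoidal AUC_0→13.25 (oral tablet):
  [0→1]: (0.00+18.42)/2 × 1 = 9.21
  [1→7]: (18.42+40.53)/2 × 6 = 176.85
  [7→9]: (40.53+36.54)/2 × 2 = 77.07
  [9→9.25]: (36.54+35.96)/2 × 0.25 = 9.0625
  [9.25→11.25]: (35.96+31.15)/2 × 2 = 67.11
  [11.25→13.25]: (31.15+26.46)/2 × 2 = 57.61
  Sum = 396.9125 mcg/mL·hr
Tail: C_last/k_e = 26.46/0.097 = 272.784
AUC_0→∞ (oral tablet) = 396.9125 + 272.784 = 669.6965 mcg/mL·hr
F = (AUC_ev/D_ev)/(AUC_iv/D_iv) = (669.6965/200)/(439/100) = 3.3484825/4.39 = 0.7628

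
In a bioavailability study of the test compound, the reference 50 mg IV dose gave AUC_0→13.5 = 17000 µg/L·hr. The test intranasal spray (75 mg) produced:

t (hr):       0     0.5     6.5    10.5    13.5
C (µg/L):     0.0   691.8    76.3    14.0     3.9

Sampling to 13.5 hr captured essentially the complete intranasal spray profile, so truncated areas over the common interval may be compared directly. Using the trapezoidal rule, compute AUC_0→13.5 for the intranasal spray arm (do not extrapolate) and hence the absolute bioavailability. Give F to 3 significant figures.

Trapezoidal AUC_0→13.5 (intranasal spray):
  [0→0.5]: (0.0+691.8)/2 × 0.5 = 172.95
  [0.5→6.5]: (691.8+76.3)/2 × 6 = 2304.3
  [6.5→10.5]: (76.3+14.0)/2 × 4 = 180.6
  [10.5→13.5]: (14.0+3.9)/2 × 3 = 26.85
  Sum = 2684.7 µg/L·hr
F = (AUC_ev/D_ev)/(AUC_iv/D_iv) = (2684.7/75)/(17000/50) = 35.796/340 = 0.1053

F = 0.105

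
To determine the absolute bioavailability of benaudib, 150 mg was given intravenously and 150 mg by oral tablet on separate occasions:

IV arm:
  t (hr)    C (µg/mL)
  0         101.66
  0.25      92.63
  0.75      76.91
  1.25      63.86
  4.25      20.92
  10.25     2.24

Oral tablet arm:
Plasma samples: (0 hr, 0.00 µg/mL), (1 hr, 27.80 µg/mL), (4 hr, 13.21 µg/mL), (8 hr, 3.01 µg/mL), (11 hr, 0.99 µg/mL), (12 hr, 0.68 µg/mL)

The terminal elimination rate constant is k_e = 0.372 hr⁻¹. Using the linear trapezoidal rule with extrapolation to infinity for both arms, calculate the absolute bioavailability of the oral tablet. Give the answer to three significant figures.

Trapezoidal AUC_0→10.25 (IV):
  [0→0.25]: (101.66+92.63)/2 × 0.25 = 24.28625
  [0.25→0.75]: (92.63+76.91)/2 × 0.5 = 42.385
  [0.75→1.25]: (76.91+63.86)/2 × 0.5 = 35.1925
  [1.25→4.25]: (63.86+20.92)/2 × 3 = 127.17
  [4.25→10.25]: (20.92+2.24)/2 × 6 = 69.48
  Sum = 298.51375 µg/mL·hr
IV tail: 2.24/0.372 = 6.022; AUC_iv,0→∞ = 298.51375 + 6.022 = 304.53575 µg/mL·hr
Trapezoidal AUC_0→12 (oral tablet):
  [0→1]: (0.00+27.80)/2 × 1 = 13.9
  [1→4]: (27.80+13.21)/2 × 3 = 61.515
  [4→8]: (13.21+3.01)/2 × 4 = 32.44
  [8→11]: (3.01+0.99)/2 × 3 = 6.0
  [11→12]: (0.99+0.68)/2 × 1 = 0.835
  Sum = 114.69 µg/mL·hr
oral tablet tail: 0.68/0.372 = 1.828; AUC_ev,0→∞ = 114.69 + 1.828 = 116.518 µg/mL·hr
F = (AUC_ev/D_ev)/(AUC_iv/D_iv) = (116.518/150)/(304.53575/150) = 0.776787/2.03024 = 0.3826

F = 0.383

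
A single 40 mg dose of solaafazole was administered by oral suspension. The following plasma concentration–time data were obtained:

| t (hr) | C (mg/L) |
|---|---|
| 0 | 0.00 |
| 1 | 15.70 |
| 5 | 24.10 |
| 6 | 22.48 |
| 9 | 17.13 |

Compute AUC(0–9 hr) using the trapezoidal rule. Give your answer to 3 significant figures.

Trapezoidal AUC_0→9:
  [0→1]: (0.00+15.70)/2 × 1 = 7.85
  [1→5]: (15.70+24.10)/2 × 4 = 79.6
  [5→6]: (24.10+22.48)/2 × 1 = 23.29
  [6→9]: (22.48+17.13)/2 × 3 = 59.415
  Sum = 170.155 mg/L·hr

AUC = 170 mg/L·hr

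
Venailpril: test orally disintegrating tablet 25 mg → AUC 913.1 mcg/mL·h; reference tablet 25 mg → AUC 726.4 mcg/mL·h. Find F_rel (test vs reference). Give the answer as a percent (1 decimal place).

F_rel = 125.7%

F_rel = (AUC_test/D_test) / (AUC_ref/D_ref)
      = (913.1/25) / (726.4/25)
      = 36.524 / 29.056 = 1.2570 = 125.70%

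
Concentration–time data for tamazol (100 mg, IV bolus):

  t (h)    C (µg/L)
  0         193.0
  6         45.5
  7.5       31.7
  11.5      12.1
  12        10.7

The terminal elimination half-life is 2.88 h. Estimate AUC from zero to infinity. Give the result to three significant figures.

AUC = 911 µg/L·h

Trapezoidal AUC_0→12:
  [0→6]: (193.0+45.5)/2 × 6 = 715.5
  [6→7.5]: (45.5+31.7)/2 × 1.5 = 57.9
  [7.5→11.5]: (31.7+12.1)/2 × 4 = 87.6
  [11.5→12]: (12.1+10.7)/2 × 0.5 = 5.7
  Sum = 866.7 µg/L·h
k_e = ln2 / t½ = 0.693147 / 2.88 = 0.2407 h^-1
Extrapolated tail: C_last / k_e = 10.7 / 0.2407 = 44.454
AUC_0→∞ = 866.7 + 44.454 = 911.154 µg/L·h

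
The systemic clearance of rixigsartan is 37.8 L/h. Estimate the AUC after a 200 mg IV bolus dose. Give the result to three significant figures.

AUC = 5.29 mg/L·h

AUC_0→∞ = Dose_iv / CL
        = 200 / 37.8 = 5.29101 mg/L·h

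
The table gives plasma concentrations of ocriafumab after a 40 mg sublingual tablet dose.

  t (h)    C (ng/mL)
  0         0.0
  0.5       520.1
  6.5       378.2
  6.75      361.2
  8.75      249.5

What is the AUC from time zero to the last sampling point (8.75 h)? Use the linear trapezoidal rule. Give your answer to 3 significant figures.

AUC = 3530 ng/mL·h

Trapezoidal AUC_0→8.75:
  [0→0.5]: (0.0+520.1)/2 × 0.5 = 130.025
  [0.5→6.5]: (520.1+378.2)/2 × 6 = 2694.9
  [6.5→6.75]: (378.2+361.2)/2 × 0.25 = 92.425
  [6.75→8.75]: (361.2+249.5)/2 × 2 = 610.7
  Sum = 3528.05 ng/mL·h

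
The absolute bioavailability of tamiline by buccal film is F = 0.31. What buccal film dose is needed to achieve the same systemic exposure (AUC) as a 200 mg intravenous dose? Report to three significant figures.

For equal systemic exposure: F × D_ev = D_iv
D_ev = D_iv / F = 200 / 0.31 = 645.161 mg

D_buccal = 645 mg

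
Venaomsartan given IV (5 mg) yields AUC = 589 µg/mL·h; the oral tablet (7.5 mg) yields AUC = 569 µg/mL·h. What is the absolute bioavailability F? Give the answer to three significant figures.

F = (AUC_ev / D_ev) / (AUC_iv / D_iv)
  = (569/7.5) / (589/5)
  = 75.8667 / 117.8 = 0.6440

F = 0.644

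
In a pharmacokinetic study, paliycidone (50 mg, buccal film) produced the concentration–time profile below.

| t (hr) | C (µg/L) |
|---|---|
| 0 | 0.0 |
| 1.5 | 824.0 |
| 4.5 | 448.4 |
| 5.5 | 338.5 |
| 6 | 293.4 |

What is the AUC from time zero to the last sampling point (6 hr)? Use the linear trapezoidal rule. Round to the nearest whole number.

AUC = 3078 µg/L·hr

Trapezoidal AUC_0→6:
  [0→1.5]: (0.0+824.0)/2 × 1.5 = 618.0
  [1.5→4.5]: (824.0+448.4)/2 × 3 = 1908.6
  [4.5→5.5]: (448.4+338.5)/2 × 1 = 393.45
  [5.5→6]: (338.5+293.4)/2 × 0.5 = 157.975
  Sum = 3078.025 µg/L·hr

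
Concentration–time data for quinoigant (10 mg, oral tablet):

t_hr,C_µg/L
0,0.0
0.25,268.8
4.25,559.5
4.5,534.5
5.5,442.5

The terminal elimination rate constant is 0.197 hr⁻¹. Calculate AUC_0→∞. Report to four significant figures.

AUC = 4562 µg/L·hr

Trapezoidal AUC_0→5.5:
  [0→0.25]: (0.0+268.8)/2 × 0.25 = 33.6
  [0.25→4.25]: (268.8+559.5)/2 × 4 = 1656.6
  [4.25→4.5]: (559.5+534.5)/2 × 0.25 = 136.75
  [4.5→5.5]: (534.5+442.5)/2 × 1 = 488.5
  Sum = 2315.45 µg/L·hr
Extrapolated tail: C_last / k_e = 442.5 / 0.197 = 2246.193
AUC_0→∞ = 2315.45 + 2246.193 = 4561.643 µg/L·hr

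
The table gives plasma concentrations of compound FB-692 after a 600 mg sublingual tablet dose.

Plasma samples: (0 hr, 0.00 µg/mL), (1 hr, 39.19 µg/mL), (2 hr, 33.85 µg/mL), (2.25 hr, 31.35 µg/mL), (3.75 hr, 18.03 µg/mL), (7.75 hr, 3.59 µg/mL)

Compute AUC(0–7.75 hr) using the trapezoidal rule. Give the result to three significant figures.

Trapezoidal AUC_0→7.75:
  [0→1]: (0.00+39.19)/2 × 1 = 19.595
  [1→2]: (39.19+33.85)/2 × 1 = 36.52
  [2→2.25]: (33.85+31.35)/2 × 0.25 = 8.15
  [2.25→3.75]: (31.35+18.03)/2 × 1.5 = 37.035
  [3.75→7.75]: (18.03+3.59)/2 × 4 = 43.24
  Sum = 144.54 µg/mL·hr

AUC = 145 µg/mL·hr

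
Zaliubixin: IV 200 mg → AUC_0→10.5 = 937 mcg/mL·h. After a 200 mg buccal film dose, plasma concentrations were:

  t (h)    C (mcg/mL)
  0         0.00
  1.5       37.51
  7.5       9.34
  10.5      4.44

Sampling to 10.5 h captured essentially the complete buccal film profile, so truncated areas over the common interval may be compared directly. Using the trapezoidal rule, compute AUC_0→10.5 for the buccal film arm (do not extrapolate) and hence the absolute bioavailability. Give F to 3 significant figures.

Trapezoidal AUC_0→10.5 (buccal film):
  [0→1.5]: (0.00+37.51)/2 × 1.5 = 28.1325
  [1.5→7.5]: (37.51+9.34)/2 × 6 = 140.55
  [7.5→10.5]: (9.34+4.44)/2 × 3 = 20.67
  Sum = 189.3525 mcg/mL·h
F = (AUC_ev/D_ev)/(AUC_iv/D_iv) = (189.3525/200)/(937/200) = 0.9467625/4.685 = 0.2021

F = 0.202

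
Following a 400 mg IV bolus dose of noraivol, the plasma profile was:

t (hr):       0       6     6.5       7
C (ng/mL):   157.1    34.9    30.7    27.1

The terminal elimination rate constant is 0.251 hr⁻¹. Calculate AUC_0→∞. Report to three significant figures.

Trapezoidal AUC_0→7:
  [0→6]: (157.1+34.9)/2 × 6 = 576.0
  [6→6.5]: (34.9+30.7)/2 × 0.5 = 16.4
  [6.5→7]: (30.7+27.1)/2 × 0.5 = 14.45
  Sum = 606.85 ng/mL·hr
Extrapolated tail: C_last / k_e = 27.1 / 0.251 = 107.968
AUC_0→∞ = 606.85 + 107.968 = 714.818 ng/mL·hr

AUC = 715 ng/mL·hr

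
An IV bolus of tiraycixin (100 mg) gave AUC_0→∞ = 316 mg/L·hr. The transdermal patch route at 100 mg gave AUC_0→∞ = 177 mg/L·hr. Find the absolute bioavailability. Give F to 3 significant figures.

F = (AUC_ev / D_ev) / (AUC_iv / D_iv)
  = (177/100) / (316/100)
  = 1.77 / 3.16 = 0.5601

F = 0.560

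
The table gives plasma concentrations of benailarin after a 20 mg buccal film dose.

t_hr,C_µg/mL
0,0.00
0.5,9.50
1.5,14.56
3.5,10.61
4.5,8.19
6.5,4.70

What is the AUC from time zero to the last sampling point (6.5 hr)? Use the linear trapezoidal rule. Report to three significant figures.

AUC = 61.9 µg/mL·hr

Trapezoidal AUC_0→6.5:
  [0→0.5]: (0.00+9.50)/2 × 0.5 = 2.375
  [0.5→1.5]: (9.50+14.56)/2 × 1 = 12.03
  [1.5→3.5]: (14.56+10.61)/2 × 2 = 25.17
  [3.5→4.5]: (10.61+8.19)/2 × 1 = 9.4
  [4.5→6.5]: (8.19+4.70)/2 × 2 = 12.89
  Sum = 61.865 µg/mL·hr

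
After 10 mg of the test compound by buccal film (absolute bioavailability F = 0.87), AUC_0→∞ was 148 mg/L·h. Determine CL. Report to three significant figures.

CL = 0.0588 L/h

CL = F × Dose / AUC_0→∞
   = 0.87 × 10 / 148 = 0.0587838 L/h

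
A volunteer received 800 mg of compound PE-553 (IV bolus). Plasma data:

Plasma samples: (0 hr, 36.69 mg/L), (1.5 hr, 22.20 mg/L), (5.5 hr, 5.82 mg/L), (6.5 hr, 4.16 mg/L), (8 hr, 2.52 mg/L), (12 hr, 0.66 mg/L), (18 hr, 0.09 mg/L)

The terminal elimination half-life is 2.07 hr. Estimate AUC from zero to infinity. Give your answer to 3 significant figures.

Trapezoidal AUC_0→18:
  [0→1.5]: (36.69+22.20)/2 × 1.5 = 44.1675
  [1.5→5.5]: (22.20+5.82)/2 × 4 = 56.04
  [5.5→6.5]: (5.82+4.16)/2 × 1 = 4.99
  [6.5→8]: (4.16+2.52)/2 × 1.5 = 5.01
  [8→12]: (2.52+0.66)/2 × 4 = 6.36
  [12→18]: (0.66+0.09)/2 × 6 = 2.25
  Sum = 118.8175 mg/L·hr
k_e = ln2 / t½ = 0.693147 / 2.07 = 0.3349 hr^-1
Extrapolated tail: C_last / k_e = 0.09 / 0.3349 = 0.269
AUC_0→∞ = 118.8175 + 0.269 = 119.0865 mg/L·hr

AUC = 119 mg/L·hr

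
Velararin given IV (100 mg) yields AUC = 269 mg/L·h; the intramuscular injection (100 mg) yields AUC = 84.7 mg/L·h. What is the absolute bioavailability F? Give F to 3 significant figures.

F = (AUC_ev / D_ev) / (AUC_iv / D_iv)
  = (84.7/100) / (269/100)
  = 0.847 / 2.69 = 0.3149

F = 0.315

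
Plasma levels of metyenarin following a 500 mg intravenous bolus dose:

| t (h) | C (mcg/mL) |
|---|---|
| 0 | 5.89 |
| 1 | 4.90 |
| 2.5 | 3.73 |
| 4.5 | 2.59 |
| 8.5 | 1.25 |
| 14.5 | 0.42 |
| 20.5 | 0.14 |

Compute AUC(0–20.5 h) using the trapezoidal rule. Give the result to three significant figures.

AUC = 32.6 mcg/mL·h

Trapezoidal AUC_0→20.5:
  [0→1]: (5.89+4.90)/2 × 1 = 5.395
  [1→2.5]: (4.90+3.73)/2 × 1.5 = 6.4725
  [2.5→4.5]: (3.73+2.59)/2 × 2 = 6.32
  [4.5→8.5]: (2.59+1.25)/2 × 4 = 7.68
  [8.5→14.5]: (1.25+0.42)/2 × 6 = 5.01
  [14.5→20.5]: (0.42+0.14)/2 × 6 = 1.68
  Sum = 32.5575 mcg/mL·h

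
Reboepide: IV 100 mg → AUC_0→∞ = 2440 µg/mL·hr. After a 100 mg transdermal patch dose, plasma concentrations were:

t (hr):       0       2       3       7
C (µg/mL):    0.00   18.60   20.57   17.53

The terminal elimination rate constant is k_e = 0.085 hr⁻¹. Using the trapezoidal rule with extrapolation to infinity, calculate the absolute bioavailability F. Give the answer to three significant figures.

Trapezoidal AUC_0→7 (transdermal patch):
  [0→2]: (0.00+18.60)/2 × 2 = 18.6
  [2→3]: (18.60+20.57)/2 × 1 = 19.585
  [3→7]: (20.57+17.53)/2 × 4 = 76.2
  Sum = 114.385 µg/mL·hr
Tail: C_last/k_e = 17.53/0.085 = 206.235
AUC_0→∞ (transdermal patch) = 114.385 + 206.235 = 320.62 µg/mL·hr
F = (AUC_ev/D_ev)/(AUC_iv/D_iv) = (320.62/100)/(2440/100) = 3.2062/24.4 = 0.1314

F = 0.131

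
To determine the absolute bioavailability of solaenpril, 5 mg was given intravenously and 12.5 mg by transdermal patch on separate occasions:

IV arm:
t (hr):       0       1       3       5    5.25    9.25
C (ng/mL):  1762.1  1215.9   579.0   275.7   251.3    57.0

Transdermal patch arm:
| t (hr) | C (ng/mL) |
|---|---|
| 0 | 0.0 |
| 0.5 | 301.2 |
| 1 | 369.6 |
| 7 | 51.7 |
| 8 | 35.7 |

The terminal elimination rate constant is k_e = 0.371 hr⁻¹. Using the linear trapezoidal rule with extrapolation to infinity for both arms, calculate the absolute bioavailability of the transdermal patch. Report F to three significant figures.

Trapezoidal AUC_0→9.25 (IV):
  [0→1]: (1762.1+1215.9)/2 × 1 = 1489.0
  [1→3]: (1215.9+579.0)/2 × 2 = 1794.9
  [3→5]: (579.0+275.7)/2 × 2 = 854.7
  [5→5.25]: (275.7+251.3)/2 × 0.25 = 65.875
  [5.25→9.25]: (251.3+57.0)/2 × 4 = 616.6
  Sum = 4821.075 ng/mL·hr
IV tail: 57.0/0.371 = 153.639; AUC_iv,0→∞ = 4821.075 + 153.639 = 4974.714 ng/mL·hr
Trapezoidal AUC_0→8 (transdermal patch):
  [0→0.5]: (0.0+301.2)/2 × 0.5 = 75.3
  [0.5→1]: (301.2+369.6)/2 × 0.5 = 167.7
  [1→7]: (369.6+51.7)/2 × 6 = 1263.9
  [7→8]: (51.7+35.7)/2 × 1 = 43.7
  Sum = 1550.6 ng/mL·hr
transdermal patch tail: 35.7/0.371 = 96.226; AUC_ev,0→∞ = 1550.6 + 96.226 = 1646.826 ng/mL·hr
F = (AUC_ev/D_ev)/(AUC_iv/D_iv) = (1646.826/12.5)/(4974.714/5) = 131.74608/994.9428 = 0.1324

F = 0.132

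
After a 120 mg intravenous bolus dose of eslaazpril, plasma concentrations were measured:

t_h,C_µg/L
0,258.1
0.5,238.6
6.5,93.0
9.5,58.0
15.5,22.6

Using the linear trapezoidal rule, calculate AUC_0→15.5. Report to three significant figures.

AUC = 1590 µg/L·h

Trapezoidal AUC_0→15.5:
  [0→0.5]: (258.1+238.6)/2 × 0.5 = 124.175
  [0.5→6.5]: (238.6+93.0)/2 × 6 = 994.8
  [6.5→9.5]: (93.0+58.0)/2 × 3 = 226.5
  [9.5→15.5]: (58.0+22.6)/2 × 6 = 241.8
  Sum = 1587.275 µg/L·h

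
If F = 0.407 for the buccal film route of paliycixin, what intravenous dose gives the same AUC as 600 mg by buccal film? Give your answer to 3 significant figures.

Systemic exposure from an extravascular dose = F × D_ev, so the equivalent IV dose is F × D_ev.
D_iv = F × D_ev = 0.407 × 600 = 244.2 mg

D_iv = 244 mg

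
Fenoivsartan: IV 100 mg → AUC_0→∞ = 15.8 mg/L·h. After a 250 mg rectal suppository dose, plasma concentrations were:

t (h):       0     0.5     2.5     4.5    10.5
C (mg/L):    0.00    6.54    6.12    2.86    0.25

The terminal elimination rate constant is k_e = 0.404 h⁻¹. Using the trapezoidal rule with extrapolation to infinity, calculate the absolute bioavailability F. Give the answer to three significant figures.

Trapezoidal AUC_0→10.5 (rectal suppository):
  [0→0.5]: (0.00+6.54)/2 × 0.5 = 1.635
  [0.5→2.5]: (6.54+6.12)/2 × 2 = 12.66
  [2.5→4.5]: (6.12+2.86)/2 × 2 = 8.98
  [4.5→10.5]: (2.86+0.25)/2 × 6 = 9.33
  Sum = 32.605 mg/L·h
Tail: C_last/k_e = 0.25/0.404 = 0.619
AUC_0→∞ (rectal suppository) = 32.605 + 0.619 = 33.224 mg/L·h
F = (AUC_ev/D_ev)/(AUC_iv/D_iv) = (33.224/250)/(15.8/100) = 0.132896/0.158 = 0.8411

F = 0.841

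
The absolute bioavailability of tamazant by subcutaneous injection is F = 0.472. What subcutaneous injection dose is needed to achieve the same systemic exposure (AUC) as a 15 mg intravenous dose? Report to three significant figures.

D_subcutaneous = 31.8 mg

For equal systemic exposure: F × D_ev = D_iv
D_ev = D_iv / F = 15 / 0.472 = 31.7797 mg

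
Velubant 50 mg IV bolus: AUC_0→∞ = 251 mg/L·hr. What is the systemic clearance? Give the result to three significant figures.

CL = 0.199 L/hr

CL = Dose_iv / AUC_0→∞
   = 50 / 251 = 0.199203 L/hr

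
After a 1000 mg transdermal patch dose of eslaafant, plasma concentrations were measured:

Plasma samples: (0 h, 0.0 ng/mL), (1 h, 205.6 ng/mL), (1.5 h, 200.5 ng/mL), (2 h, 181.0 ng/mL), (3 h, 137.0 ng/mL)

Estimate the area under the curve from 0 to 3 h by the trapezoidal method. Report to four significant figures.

AUC = 458.7 ng/mL·h

Trapezoidal AUC_0→3:
  [0→1]: (0.0+205.6)/2 × 1 = 102.8
  [1→1.5]: (205.6+200.5)/2 × 0.5 = 101.525
  [1.5→2]: (200.5+181.0)/2 × 0.5 = 95.375
  [2→3]: (181.0+137.0)/2 × 1 = 159.0
  Sum = 458.7 ng/mL·h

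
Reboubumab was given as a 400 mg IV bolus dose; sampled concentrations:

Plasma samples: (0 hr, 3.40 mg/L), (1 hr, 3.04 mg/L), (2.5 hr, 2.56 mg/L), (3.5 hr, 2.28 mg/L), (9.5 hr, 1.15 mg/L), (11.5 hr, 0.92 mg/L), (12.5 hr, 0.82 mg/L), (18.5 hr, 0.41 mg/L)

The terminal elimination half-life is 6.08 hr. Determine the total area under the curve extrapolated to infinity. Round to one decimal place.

AUC = 30.4 mg/L·hr

Trapezoidal AUC_0→18.5:
  [0→1]: (3.40+3.04)/2 × 1 = 3.22
  [1→2.5]: (3.04+2.56)/2 × 1.5 = 4.2
  [2.5→3.5]: (2.56+2.28)/2 × 1 = 2.42
  [3.5→9.5]: (2.28+1.15)/2 × 6 = 10.29
  [9.5→11.5]: (1.15+0.92)/2 × 2 = 2.07
  [11.5→12.5]: (0.92+0.82)/2 × 1 = 0.87
  [12.5→18.5]: (0.82+0.41)/2 × 6 = 3.69
  Sum = 26.76 mg/L·hr
k_e = ln2 / t½ = 0.693147 / 6.08 = 0.1140 hr^-1
Extrapolated tail: C_last / k_e = 0.41 / 0.114 = 3.596
AUC_0→∞ = 26.76 + 3.596 = 30.356 mg/L·hr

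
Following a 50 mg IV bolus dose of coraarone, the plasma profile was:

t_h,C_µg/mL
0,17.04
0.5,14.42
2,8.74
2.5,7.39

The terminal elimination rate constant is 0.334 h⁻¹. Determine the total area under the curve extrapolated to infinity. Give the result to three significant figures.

AUC = 51.4 µg/mL·h

Trapezoidal AUC_0→2.5:
  [0→0.5]: (17.04+14.42)/2 × 0.5 = 7.865
  [0.5→2]: (14.42+8.74)/2 × 1.5 = 17.37
  [2→2.5]: (8.74+7.39)/2 × 0.5 = 4.0325
  Sum = 29.2675 µg/mL·h
Extrapolated tail: C_last / k_e = 7.39 / 0.334 = 22.126
AUC_0→∞ = 29.2675 + 22.126 = 51.3935 µg/mL·h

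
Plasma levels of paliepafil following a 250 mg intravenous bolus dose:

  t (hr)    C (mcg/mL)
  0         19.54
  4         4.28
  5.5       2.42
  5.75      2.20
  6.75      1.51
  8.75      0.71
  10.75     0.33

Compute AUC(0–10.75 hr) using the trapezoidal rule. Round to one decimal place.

AUC = 58.4 mcg/mL·hr

Trapezoidal AUC_0→10.75:
  [0→4]: (19.54+4.28)/2 × 4 = 47.64
  [4→5.5]: (4.28+2.42)/2 × 1.5 = 5.025
  [5.5→5.75]: (2.42+2.20)/2 × 0.25 = 0.5775
  [5.75→6.75]: (2.20+1.51)/2 × 1 = 1.855
  [6.75→8.75]: (1.51+0.71)/2 × 2 = 2.22
  [8.75→10.75]: (0.71+0.33)/2 × 2 = 1.04
  Sum = 58.3575 mcg/mL·hr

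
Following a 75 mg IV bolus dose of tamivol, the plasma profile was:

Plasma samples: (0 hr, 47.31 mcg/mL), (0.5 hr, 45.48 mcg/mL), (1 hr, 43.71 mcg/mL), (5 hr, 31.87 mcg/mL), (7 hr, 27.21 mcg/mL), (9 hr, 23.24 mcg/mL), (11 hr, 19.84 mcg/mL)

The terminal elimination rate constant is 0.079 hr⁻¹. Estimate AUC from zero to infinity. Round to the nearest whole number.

AUC = 600 mcg/mL·hr

Trapezoidal AUC_0→11:
  [0→0.5]: (47.31+45.48)/2 × 0.5 = 23.1975
  [0.5→1]: (45.48+43.71)/2 × 0.5 = 22.2975
  [1→5]: (43.71+31.87)/2 × 4 = 151.16
  [5→7]: (31.87+27.21)/2 × 2 = 59.08
  [7→9]: (27.21+23.24)/2 × 2 = 50.45
  [9→11]: (23.24+19.84)/2 × 2 = 43.08
  Sum = 349.265 mcg/mL·hr
Extrapolated tail: C_last / k_e = 19.84 / 0.079 = 251.139
AUC_0→∞ = 349.265 + 251.139 = 600.404 mcg/mL·hr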